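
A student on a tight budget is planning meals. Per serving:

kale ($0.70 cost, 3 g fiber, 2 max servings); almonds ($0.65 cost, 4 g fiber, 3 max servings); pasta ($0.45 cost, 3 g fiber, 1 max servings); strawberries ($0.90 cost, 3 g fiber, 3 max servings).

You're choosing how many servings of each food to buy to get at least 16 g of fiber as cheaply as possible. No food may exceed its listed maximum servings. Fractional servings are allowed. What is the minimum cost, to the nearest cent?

Cost per g of fiber: pasta $0.1500, almonds $0.1625, kale $0.2333, strawberries $0.3000.
Take 1 serving of pasta: +3.0 g fiber for $0.45 (total $0.45, still need 13.0 g).
Take 3 servings of almonds: +12.0 g fiber for $1.95 (total $2.40, still need 1.0 g).
Take 0.3333 servings of kale: +1.0 g fiber for $0.23 (total $2.63, still need 0.0 g).
Filling from the cheapest source first is optimal under one linear minimum: $2.63.

$2.63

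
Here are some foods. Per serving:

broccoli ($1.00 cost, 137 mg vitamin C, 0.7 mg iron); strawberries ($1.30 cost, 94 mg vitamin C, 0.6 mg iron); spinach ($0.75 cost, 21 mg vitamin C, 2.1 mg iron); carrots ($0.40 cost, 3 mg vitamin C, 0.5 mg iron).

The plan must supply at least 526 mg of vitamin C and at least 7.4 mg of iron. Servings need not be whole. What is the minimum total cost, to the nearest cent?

Two binding constraints pin down two serving amounts, so the optimal mix uses at most two foods. The candidates are each food alone (scaled to the tighter of vitamin C/iron) and each pair with both constraints tight.
broccoli only: max(526/137, 7.4/0.7) = 10.57 servings → $10.57.
strawberries only: max(526/94, 7.4/0.6) = 12.33 servings → $16.03.
spinach only: max(526/21, 7.4/2.1) = 25.05 servings → $18.79.
carrots only: max(526/3, 7.4/0.5) = 175.3 servings → $70.13.
broccoli + strawberries: intersection lies outside the first quadrant.
broccoli + spinach with both tight: 3.477 servings and 2.365 servings → $5.25.
broccoli + carrots with both tight: 3.627 servings and 9.723 servings → $7.52.
strawberries + spinach with both tight: 5.136 servings and 2.056 servings → $8.22.
strawberries + carrots with both tight: 5.327 servings and 8.407 servings → $10.29.
spinach + carrots: intersection lies outside the first quadrant.
Cheapest feasible corner: $5.25.

$5.25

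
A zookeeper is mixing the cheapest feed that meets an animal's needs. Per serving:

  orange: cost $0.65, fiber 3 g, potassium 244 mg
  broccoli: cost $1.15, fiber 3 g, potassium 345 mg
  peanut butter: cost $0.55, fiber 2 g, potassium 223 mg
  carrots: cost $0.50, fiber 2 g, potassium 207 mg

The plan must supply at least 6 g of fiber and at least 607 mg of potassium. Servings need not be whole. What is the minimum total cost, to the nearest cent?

$1.48

At the optimum either one food covers both requirements or two foods hit both targets exactly; no other combination can be cheaper.
orange only: max(6/3, 607/244) = 2.488 servings → $1.62.
broccoli only: max(6/3, 607/345) = 2 servings → $2.30.
peanut butter only: max(6/2, 607/223) = 3 servings → $1.65.
carrots only: max(6/2, 607/207) = 3 servings → $1.50.
orange + broccoli with both tight: 0.8218 servings and 1.178 servings → $1.89.
orange + peanut butter with both tight: 0.6851 servings and 1.972 servings → $1.53.
orange + carrots with both tight: 0.2105 servings and 2.684 servings → $1.48.
broccoli + peanut butter: the both-tight solution has a negative serving — not a feasible corner.
broccoli + carrots: intersection lies outside the first quadrant.
peanut butter + carrots: intersection lies outside the first quadrant.
The minimum over all feasible corners is $1.48.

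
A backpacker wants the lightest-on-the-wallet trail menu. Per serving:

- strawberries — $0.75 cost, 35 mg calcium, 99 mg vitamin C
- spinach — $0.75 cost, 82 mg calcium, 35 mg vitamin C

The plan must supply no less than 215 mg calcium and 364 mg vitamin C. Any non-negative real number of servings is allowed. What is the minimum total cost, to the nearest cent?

$3.36

The cheapest plan sits at a corner of the feasible region — with two constraints it uses at most two foods.
strawberries only: max(215/35, 364/99) = 6.143 servings → $4.61.
spinach only: max(215/82, 364/35) = 10.4 servings → $7.80.
strawberries + spinach with both tight: 3.239 servings and 1.24 servings → $3.36.
The minimum over all feasible corners is $3.36.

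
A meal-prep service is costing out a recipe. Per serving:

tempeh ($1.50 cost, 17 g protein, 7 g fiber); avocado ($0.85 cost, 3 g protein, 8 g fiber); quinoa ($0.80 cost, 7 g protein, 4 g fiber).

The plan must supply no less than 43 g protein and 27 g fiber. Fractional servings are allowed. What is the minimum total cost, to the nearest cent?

$4.60

Two binding constraints pin down two serving amounts, so the optimal mix uses at most two foods. The candidates are each food alone (scaled to the tighter of protein/fiber) and each pair with both constraints tight.
tempeh only: max(43/17, 27/7) = 3.857 servings → $5.79.
avocado only: max(43/3, 27/8) = 14.33 servings → $12.18.
quinoa only: max(43/7, 27/4) = 6.75 servings → $5.40.
tempeh + avocado with both tight: 2.287 servings and 1.374 servings → $4.60.
tempeh + quinoa: intersection lies outside the first quadrant.
avocado + quinoa with both tight: 0.3864 servings and 5.977 servings → $5.11.
The minimum over all feasible corners is $4.60.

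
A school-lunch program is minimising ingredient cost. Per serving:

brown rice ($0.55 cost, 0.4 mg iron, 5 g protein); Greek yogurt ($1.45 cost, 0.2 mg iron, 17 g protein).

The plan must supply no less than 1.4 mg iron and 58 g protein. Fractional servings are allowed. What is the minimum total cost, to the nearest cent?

At the optimum either one food covers both requirements or two foods hit both targets exactly; no other combination can be cheaper.
brown rice only: max(1.4/0.4, 58/5) = 11.6 servings → $6.38.
Greek yogurt only: max(1.4/0.2, 58/17) = 7 servings → $10.15.
brown rice + Greek yogurt with both tight: 2.103 servings and 2.793 servings → $5.21.
So the least-cost plan costs $5.21.

$5.21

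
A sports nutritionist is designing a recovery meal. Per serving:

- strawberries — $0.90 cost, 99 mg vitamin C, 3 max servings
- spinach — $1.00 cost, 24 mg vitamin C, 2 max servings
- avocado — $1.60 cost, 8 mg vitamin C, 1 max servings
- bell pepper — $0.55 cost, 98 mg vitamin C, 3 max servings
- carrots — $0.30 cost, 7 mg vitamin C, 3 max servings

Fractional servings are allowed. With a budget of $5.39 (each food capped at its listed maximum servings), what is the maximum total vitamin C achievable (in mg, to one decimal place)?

Vitamin C per dollar: bell pepper 178.2, strawberries 110, spinach 24, carrots 23.33, avocado 5.
Take 3 servings of bell pepper: spends $1.65, +294.0 mg vitamin C (running total 294.0 mg).
Take 3 servings of strawberries: spends $2.70, +297.0 mg vitamin C (running total 591.0 mg).
Take 1.04 servings of spinach: spends $1.04, +25.0 mg vitamin C (running total 616.0 mg).
Greedy by best ratio exhausts the cost allowance optimally: 616.0 mg.

616.0 mg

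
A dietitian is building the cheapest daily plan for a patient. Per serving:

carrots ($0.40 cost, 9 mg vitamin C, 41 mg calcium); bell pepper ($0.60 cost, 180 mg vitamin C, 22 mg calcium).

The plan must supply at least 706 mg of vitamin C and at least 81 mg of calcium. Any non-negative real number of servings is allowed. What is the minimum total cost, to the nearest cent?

A basic optimal solution has at most two foods positive. Try each food alone and each pair with both targets met exactly.
carrots only: max(706/9, 81/41) = 78.44 servings → $31.38.
bell pepper only: max(706/180, 81/22) = 3.922 servings → $2.35.
carrots + bell pepper: the both-tight solution has a negative serving — not a feasible corner.
So the least-cost plan costs $2.35.

$2.35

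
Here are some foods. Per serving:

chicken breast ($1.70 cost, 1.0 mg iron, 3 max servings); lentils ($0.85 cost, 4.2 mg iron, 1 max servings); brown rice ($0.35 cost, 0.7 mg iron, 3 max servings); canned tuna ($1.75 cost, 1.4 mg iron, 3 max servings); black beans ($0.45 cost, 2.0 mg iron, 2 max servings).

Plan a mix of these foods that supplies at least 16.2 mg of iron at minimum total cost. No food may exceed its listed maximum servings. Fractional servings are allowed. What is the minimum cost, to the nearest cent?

$10.94

Cost per mg of iron: lentils $0.2024, black beans $0.2250, brown rice $0.5000, canned tuna $1.2500, chicken breast $1.7000.
Take 1 serving of lentils: +4.2 mg iron for $0.85 (total $0.85, still need 12.0 mg).
Take 2 servings of black beans: +4.0 mg iron for $0.90 (total $1.75, still need 8.0 mg).
Take 3 servings of brown rice: +2.1 mg iron for $1.05 (total $2.80, still need 5.9 mg).
Take 3 servings of canned tuna: +4.2 mg iron for $5.25 (total $8.05, still need 1.7 mg).
Take 1.7 servings of chicken breast: +1.7 mg iron for $2.89 (total $10.94, still need 0.0 mg).
Filling from the cheapest source first is optimal under one linear minimum: $10.94.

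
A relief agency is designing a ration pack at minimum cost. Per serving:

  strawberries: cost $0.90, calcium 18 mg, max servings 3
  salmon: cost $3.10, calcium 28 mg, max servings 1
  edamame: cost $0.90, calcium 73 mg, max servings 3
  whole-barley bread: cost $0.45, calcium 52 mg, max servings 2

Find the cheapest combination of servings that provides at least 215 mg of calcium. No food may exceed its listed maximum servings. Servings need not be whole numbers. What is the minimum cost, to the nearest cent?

$2.27

Cost per mg of calcium: whole-barley bread $0.0087, edamame $0.0123, strawberries $0.0500, salmon $0.1107.
Take 2 servings of whole-barley bread: +104.0 mg calcium for $0.90 (total $0.90, still need 111.0 mg).
Take 1.521 servings of edamame: +111.0 mg calcium for $1.37 (total $2.27, still need 0.0 mg).
Filling from the cheapest source first is optimal under one linear minimum: $2.27.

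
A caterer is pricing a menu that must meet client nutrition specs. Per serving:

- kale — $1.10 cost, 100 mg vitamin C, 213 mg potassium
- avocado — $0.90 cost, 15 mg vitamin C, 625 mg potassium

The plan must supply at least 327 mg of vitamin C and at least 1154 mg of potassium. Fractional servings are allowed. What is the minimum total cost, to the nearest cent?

A basic optimal solution has at most two foods positive. Try each food alone and each pair with both targets met exactly.
kale only: max(327/100, 1154/213) = 5.418 servings → $5.96.
avocado only: max(327/15, 1154/625) = 21.8 servings → $19.62.
kale + avocado with both tight: 3.154 servings and 0.7714 servings → $4.16.
So the least-cost plan costs $4.16.

$4.16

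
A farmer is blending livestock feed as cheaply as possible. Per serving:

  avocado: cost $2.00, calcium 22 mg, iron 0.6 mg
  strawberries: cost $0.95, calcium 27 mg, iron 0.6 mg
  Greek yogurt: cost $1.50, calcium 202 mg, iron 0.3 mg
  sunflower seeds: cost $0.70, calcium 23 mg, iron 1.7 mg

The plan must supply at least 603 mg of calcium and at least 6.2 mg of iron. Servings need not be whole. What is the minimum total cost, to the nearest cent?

For a min-cost LP with two ≥-constraints, a basic feasible solution has at most two positive variables.
avocado only: max(603/22, 6.2/0.6) = 27.41 servings → $54.82.
strawberries only: max(603/27, 6.2/0.6) = 22.33 servings → $21.22.
Greek yogurt only: max(603/202, 6.2/0.3) = 20.67 servings → $31.00.
sunflower seeds only: max(603/23, 6.2/1.7) = 26.22 servings → $18.35.
avocado + strawberries: the both-tight solution has a negative serving — not a feasible corner.
avocado + Greek yogurt with both tight: 9.35 servings and 1.967 servings → $21.65.
avocado + sunflower seeds: the both-tight solution has a negative serving — not a feasible corner.
strawberries + Greek yogurt with both tight: 9.474 servings and 1.719 servings → $11.58.
strawberries + sunflower seeds with both targets exact would need a negative amount; discard.
Greek yogurt + sunflower seeds with both tight: 2.623 servings and 3.184 servings → $6.16.
The minimum over all feasible corners is $6.16.

$6.16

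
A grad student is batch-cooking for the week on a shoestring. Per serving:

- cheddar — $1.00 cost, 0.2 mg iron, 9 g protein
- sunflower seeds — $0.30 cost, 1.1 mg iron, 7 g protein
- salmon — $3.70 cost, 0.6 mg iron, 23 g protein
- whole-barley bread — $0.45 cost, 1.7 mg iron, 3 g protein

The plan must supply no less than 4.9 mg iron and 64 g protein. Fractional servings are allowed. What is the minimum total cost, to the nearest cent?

For a min-cost LP with two ≥-constraints, a basic feasible solution has at most two positive variables.
cheddar only: max(4.9/0.2, 64/9) = 24.5 servings → $24.50.
sunflower seeds only: max(4.9/1.1, 64/7) = 9.143 servings → $2.74.
salmon only: max(4.9/0.6, 64/23) = 8.167 servings → $30.22.
whole-barley bread only: max(4.9/1.7, 64/3) = 21.33 servings → $9.60.
cheddar + sunflower seeds with both tight: 4.247 servings and 3.682 servings → $5.35.
cheddar + salmon: the both-tight solution has a negative serving — not a feasible corner.
cheddar + whole-barley bread with both tight: 6.401 servings and 2.129 servings → $7.36.
sunflower seeds + salmon with both tight: 3.521 servings and 1.711 servings → $7.39.
sunflower seeds + whole-barley bread: intersection lies outside the first quadrant.
salmon + whole-barley bread with both tight: 2.523 servings and 1.992 servings → $10.23.
So the least-cost plan costs $2.74.

$2.74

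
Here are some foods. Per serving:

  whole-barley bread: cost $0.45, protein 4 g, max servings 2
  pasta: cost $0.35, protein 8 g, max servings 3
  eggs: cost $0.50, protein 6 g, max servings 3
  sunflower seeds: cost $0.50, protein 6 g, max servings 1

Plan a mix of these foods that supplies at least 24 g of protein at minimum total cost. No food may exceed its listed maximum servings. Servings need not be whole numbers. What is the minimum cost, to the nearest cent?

$1.05

Cost per g of protein: pasta $0.0437, eggs $0.0833, sunflower seeds $0.0833, whole-barley bread $0.1125.
Take 3 servings of pasta: +24.0 g protein for $1.05 (total $1.05, still need 0.0 g).
Greedy by cheapest-per-g is optimal for a single linear constraint, so the minimum cost is $1.05.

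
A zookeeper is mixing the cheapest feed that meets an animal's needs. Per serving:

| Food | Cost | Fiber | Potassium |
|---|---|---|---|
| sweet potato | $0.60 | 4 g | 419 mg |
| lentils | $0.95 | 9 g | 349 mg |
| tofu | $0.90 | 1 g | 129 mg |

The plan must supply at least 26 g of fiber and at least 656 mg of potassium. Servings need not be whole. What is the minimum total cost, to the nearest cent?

A basic optimal solution has at most two foods positive. Try each food alone and each pair with both targets met exactly.
sweet potato only: max(26/4, 656/419) = 6.5 servings → $3.90.
lentils only: max(26/9, 656/349) = 2.889 servings → $2.74.
tofu only: max(26/1, 656/129) = 26 servings → $23.40.
sweet potato + lentils: intersection lies outside the first quadrant.
sweet potato + tofu with both targets exact would need a negative amount; discard.
lentils + tofu with both targets exact would need a negative amount; discard.
Cheapest feasible corner: $2.74.

$2.74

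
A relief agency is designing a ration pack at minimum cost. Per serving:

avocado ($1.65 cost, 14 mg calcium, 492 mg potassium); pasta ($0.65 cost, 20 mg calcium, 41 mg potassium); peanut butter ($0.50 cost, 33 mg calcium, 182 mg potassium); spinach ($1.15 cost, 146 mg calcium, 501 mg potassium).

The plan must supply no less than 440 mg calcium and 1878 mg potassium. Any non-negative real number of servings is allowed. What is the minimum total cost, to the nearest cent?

avocado only: max(440/14, 1878/492) = 31.43 servings → $51.86.
pasta only: max(440/20, 1878/41) = 45.8 servings → $29.77.
peanut butter only: max(440/33, 1878/182) = 13.33 servings → $6.67.
spinach only: max(440/146, 1878/501) = 3.749 servings → $4.31.
avocado + pasta with both tight: 2.107 servings and 20.53 servings → $16.82.
avocado + peanut butter: intersection lies outside the first quadrant.
avocado + spinach with both tight: 0.8292 servings and 2.934 servings → $4.74.
pasta + peanut butter with both tight: 7.917 servings and 8.535 servings → $9.41.
pasta + spinach: intersection lies outside the first quadrant.
peanut butter + spinach with both tight: 5.354 servings and 1.804 servings → $4.75.
Cheapest feasible corner: $4.31.

$4.31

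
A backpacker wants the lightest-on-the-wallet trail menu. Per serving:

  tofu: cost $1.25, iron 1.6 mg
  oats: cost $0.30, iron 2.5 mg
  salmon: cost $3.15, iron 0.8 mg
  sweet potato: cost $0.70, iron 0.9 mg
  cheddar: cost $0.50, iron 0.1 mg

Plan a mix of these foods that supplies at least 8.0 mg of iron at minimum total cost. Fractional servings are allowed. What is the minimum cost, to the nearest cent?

Cost per mg of iron: oats $0.1200, sweet potato $0.7778, tofu $0.7812, salmon $3.9375, cheddar $5.0000.
With no serving limits, use only oats: 8.0 mg / 2.5 mg = 3.2 servings × $0.30 = $0.96.

$0.96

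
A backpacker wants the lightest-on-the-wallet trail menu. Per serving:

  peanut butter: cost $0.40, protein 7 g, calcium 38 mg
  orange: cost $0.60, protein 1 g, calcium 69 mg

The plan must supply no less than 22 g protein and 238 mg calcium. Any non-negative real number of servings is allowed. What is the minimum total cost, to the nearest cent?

$2.27

Minimising a linear cost over {protein ≥ 22, calcium ≥ 238, servings ≥ 0} — the optimum is at a vertex, using one or two foods.
peanut butter only: max(22/7, 238/38) = 6.263 servings → $2.51.
orange only: max(22/1, 238/69) = 22 servings → $13.20.
peanut butter + orange with both tight: 2.876 servings and 1.865 servings → $2.27.
The minimum over all feasible corners is $2.27.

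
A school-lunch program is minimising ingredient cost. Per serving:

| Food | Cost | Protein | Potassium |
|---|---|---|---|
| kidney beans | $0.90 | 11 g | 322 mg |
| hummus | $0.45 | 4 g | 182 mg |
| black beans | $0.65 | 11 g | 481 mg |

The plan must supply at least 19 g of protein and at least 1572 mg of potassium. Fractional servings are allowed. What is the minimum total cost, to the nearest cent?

The cheapest plan sits at a corner of the feasible region — with two constraints it uses at most two foods.
kidney beans only: max(19/11, 1572/322) = 4.882 servings → $4.39.
hummus only: max(19/4, 1572/182) = 8.637 servings → $3.89.
black beans only: max(19/11, 1572/481) = 3.268 servings → $2.12.
kidney beans + hummus: intersection lies outside the first quadrant.
kidney beans + black beans: the both-tight solution has a negative serving — not a feasible corner.
hummus + black beans with both targets exact would need a negative amount; discard.
Cheapest feasible corner: $2.12.

$2.12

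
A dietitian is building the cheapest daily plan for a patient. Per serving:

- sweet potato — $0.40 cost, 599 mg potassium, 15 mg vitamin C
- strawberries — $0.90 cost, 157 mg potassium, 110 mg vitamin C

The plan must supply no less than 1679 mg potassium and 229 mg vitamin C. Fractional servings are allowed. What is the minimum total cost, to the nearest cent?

sweet potato only: max(1679/599, 229/15) = 15.27 servings → $6.11.
strawberries only: max(1679/157, 229/110) = 10.69 servings → $9.62.
sweet potato + strawberries with both tight: 2.341 servings and 1.763 servings → $2.52.
The minimum over all feasible corners is $2.52.

$2.52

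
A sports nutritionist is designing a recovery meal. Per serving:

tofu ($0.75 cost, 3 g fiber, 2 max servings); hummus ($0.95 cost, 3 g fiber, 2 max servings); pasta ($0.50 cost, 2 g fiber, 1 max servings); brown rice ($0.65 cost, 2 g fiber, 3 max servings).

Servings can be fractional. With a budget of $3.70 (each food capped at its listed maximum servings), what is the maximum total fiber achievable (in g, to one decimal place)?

13.4 g

Fiber per dollar: tofu 4, pasta 4, hummus 3.158, brown rice 3.077.
Take 2 servings of tofu: spends $1.50, +6.0 g fiber (running total 6.0 g).
Take 1 serving of pasta: spends $0.50, +2.0 g fiber (running total 8.0 g).
Take 1.789 servings of hummus: spends $1.70, +5.4 g fiber (running total 13.4 g).
Filling greedily by fiber-per-dollar is optimal for one linear limit, giving 13.4 g.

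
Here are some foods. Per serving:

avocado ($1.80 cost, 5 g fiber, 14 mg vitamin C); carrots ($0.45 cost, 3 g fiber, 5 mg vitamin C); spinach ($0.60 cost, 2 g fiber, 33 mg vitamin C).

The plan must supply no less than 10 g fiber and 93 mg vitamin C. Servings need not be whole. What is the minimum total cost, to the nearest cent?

An LP optimum is at a vertex; with two nutrient constraints at most two foods are used. Check each candidate.
avocado only: max(10/5, 93/14) = 6.643 servings → $11.96.
carrots only: max(10/3, 93/5) = 18.6 servings → $8.37.
spinach only: max(10/2, 93/33) = 5 servings → $3.00.
avocado + carrots: intersection lies outside the first quadrant.
avocado + spinach with both tight: 1.051 servings and 2.372 servings → $3.32.
carrots + spinach with both tight: 1.618 servings and 2.573 servings → $2.27.
So the least-cost plan costs $2.27.

$2.27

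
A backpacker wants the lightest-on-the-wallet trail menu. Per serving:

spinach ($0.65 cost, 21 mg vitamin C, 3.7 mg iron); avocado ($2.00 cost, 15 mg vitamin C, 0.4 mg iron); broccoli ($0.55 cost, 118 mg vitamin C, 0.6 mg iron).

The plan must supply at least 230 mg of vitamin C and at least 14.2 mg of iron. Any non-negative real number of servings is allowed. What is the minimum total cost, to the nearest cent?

With two linear requirements the optimum uses one or two foods; enumerate the corners.
spinach only: max(230/21, 14.2/3.7) = 10.95 servings → $7.12.
avocado only: max(230/15, 14.2/0.4) = 35.5 servings → $71.00.
broccoli only: max(230/118, 14.2/0.6) = 23.67 servings → $13.02.
spinach + avocado with both tight: 2.569 servings and 11.74 servings → $25.14.
spinach + broccoli with both tight: 3.626 servings and 1.304 servings → $3.07.
avocado + broccoli with both targets exact would need a negative amount; discard.
The minimum over all feasible corners is $3.07.

$3.07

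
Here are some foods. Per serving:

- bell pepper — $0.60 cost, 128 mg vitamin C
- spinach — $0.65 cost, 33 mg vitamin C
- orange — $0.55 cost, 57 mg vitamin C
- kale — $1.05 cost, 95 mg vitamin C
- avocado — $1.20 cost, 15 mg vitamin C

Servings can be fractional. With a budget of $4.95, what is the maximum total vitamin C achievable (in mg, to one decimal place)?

Vitamin C per dollar: bell pepper 213.3, orange 103.6, kale 90.48, spinach 50.77, avocado 12.5.
With no serving limits, spend the whole cost allowance on bell pepper: $4.95 / $0.60 × 128 mg = 1056.0 mg.

1056.0 mg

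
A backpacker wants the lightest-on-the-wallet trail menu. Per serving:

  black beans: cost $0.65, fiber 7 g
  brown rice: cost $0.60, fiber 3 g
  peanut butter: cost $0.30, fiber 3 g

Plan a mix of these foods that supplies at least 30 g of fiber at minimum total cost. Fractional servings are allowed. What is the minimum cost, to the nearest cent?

$2.79

Cost per g of fiber: black beans $0.0929, peanut butter $0.1000, brown rice $0.2000.
With no serving limits, use only black beans: 30 g / 7 g = 4.286 servings × $0.65 = $2.79.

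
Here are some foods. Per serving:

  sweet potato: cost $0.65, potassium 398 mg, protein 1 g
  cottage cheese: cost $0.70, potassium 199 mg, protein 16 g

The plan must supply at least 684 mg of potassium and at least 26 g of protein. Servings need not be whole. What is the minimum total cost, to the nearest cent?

$1.70

A basic optimal solution has at most two foods positive. Try each food alone and each pair with both targets met exactly.
sweet potato only: max(684/398, 26/1) = 26 servings → $16.90.
cottage cheese only: max(684/199, 26/16) = 3.437 servings → $2.41.
sweet potato + cottage cheese with both tight: 0.9353 servings and 1.567 servings → $1.70.
The minimum over all feasible corners is $1.70.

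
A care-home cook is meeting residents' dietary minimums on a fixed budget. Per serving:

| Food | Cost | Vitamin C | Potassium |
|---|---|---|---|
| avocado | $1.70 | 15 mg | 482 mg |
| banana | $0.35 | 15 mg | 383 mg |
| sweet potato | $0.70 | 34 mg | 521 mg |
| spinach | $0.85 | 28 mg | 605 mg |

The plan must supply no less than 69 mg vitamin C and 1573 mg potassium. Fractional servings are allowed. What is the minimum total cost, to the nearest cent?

$1.56

This is a tiny linear program; its minimum lies at a vertex of the feasible set. List the vertices and price them.
avocado only: max(69/15, 1573/482) = 4.6 servings → $7.82.
banana only: max(69/15, 1573/383) = 4.6 servings → $1.61.
sweet potato only: max(69/34, 1573/521) = 3.019 servings → $2.11.
spinach only: max(69/28, 1573/605) = 2.6 servings → $2.21.
avocado + banana: the both-tight solution has a negative serving — not a feasible corner.
avocado + sweet potato with both tight: 2.045 servings and 1.127 servings → $4.27.
avocado + spinach with both tight: 0.52 servings and 2.186 servings → $2.74.
banana + sweet potato with both tight: 3.367 servings and 0.5439 servings → $1.56.
banana + spinach with both tight: 1.394 servings and 1.717 servings → $1.95.
sweet potato + spinach: intersection lies outside the first quadrant.
The minimum over all feasible corners is $1.56.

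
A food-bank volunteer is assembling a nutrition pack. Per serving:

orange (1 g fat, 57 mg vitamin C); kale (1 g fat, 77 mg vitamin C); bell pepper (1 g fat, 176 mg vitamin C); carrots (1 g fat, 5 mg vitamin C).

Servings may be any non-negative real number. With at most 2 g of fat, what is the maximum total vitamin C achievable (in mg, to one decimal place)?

352.0 mg

Vitamin C per g fat: bell pepper 176, kale 77, orange 57, carrots 5.
With no serving limits, spend the whole fat allowance on bell pepper: 2 g / 1 g × 176 mg = 352.0 mg.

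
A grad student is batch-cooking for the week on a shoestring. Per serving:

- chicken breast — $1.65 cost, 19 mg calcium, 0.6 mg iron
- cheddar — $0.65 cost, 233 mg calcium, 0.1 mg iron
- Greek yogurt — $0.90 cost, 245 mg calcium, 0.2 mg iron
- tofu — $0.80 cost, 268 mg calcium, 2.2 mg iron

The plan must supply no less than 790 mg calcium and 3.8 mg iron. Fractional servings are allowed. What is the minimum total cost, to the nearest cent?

This is a tiny linear program; its minimum lies at a vertex of the feasible set. List the vertices and price them.
chicken breast only: max(790/19, 3.8/0.6) = 41.58 servings → $68.61.
cheddar only: max(790/233, 3.8/0.1) = 38 servings → $24.70.
Greek yogurt only: max(790/245, 3.8/0.2) = 19 servings → $17.10.
tofu only: max(790/268, 3.8/2.2) = 2.948 servings → $2.36.
chicken breast + cheddar with both tight: 5.848 servings and 2.914 servings → $11.54.
chicken breast + Greek yogurt with both tight: 5.398 servings and 2.806 servings → $11.43.
chicken breast + tofu: intersection lies outside the first quadrant.
cheddar + Greek yogurt: the both-tight solution has a negative serving — not a feasible corner.
cheddar + tofu with both tight: 1.481 servings and 1.66 servings → $2.29.
Greek yogurt + tofu with both tight: 1.482 servings and 1.593 servings → $2.61.
The minimum over all feasible corners is $2.29.

$2.29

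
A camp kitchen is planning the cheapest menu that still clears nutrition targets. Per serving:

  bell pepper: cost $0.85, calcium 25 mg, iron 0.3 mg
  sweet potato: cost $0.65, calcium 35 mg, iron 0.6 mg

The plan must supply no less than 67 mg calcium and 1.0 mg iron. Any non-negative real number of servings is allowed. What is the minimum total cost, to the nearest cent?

$1.24

At the optimum either one food covers both requirements or two foods hit both targets exactly; no other combination can be cheaper.
bell pepper only: max(67/25, 1.0/0.3) = 3.333 servings → $2.83.
sweet potato only: max(67/35, 1.0/0.6) = 1.914 servings → $1.24.
bell pepper + sweet potato with both tight: 1.156 servings and 1.089 servings → $1.69.
Cheapest feasible corner: $1.24.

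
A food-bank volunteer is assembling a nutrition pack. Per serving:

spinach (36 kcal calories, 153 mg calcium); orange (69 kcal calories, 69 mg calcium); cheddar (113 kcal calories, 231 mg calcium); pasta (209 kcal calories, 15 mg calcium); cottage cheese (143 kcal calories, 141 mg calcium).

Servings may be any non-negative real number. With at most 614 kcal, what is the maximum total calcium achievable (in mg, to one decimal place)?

2609.5 mg

Calcium per kcal: spinach 4.25, cheddar 2.044, orange 1, cottage cheese 0.986, pasta 0.07177.
With no serving limits, spend the whole calories allowance on spinach: 614 kcal / 36 kcal × 153 mg = 2609.5 mg.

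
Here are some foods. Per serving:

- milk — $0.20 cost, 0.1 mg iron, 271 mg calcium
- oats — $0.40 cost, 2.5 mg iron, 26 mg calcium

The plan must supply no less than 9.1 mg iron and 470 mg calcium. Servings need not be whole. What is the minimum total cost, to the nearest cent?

For a min-cost LP with two ≥-constraints, a basic feasible solution has at most two positive variables.
milk only: max(9.1/0.1, 470/271) = 91 servings → $18.20.
oats only: max(9.1/2.5, 470/26) = 18.08 servings → $7.23.
milk + oats with both tight: 1.39 servings and 3.584 servings → $1.71.
The minimum over all feasible corners is $1.71.

$1.71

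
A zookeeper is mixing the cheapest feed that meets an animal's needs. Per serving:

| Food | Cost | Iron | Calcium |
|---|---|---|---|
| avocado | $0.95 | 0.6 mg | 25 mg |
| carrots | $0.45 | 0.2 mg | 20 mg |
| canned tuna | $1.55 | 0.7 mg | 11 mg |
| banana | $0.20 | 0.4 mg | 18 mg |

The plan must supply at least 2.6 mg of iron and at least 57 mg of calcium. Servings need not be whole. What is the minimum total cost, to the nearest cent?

$1.30

An LP optimum is at a vertex; with two nutrient constraints at most two foods are used. Check each candidate.
avocado only: max(2.6/0.6, 57/25) = 4.333 servings → $4.12.
carrots only: max(2.6/0.2, 57/20) = 13 servings → $5.85.
canned tuna only: max(2.6/0.7, 57/11) = 5.182 servings → $8.03.
banana only: max(2.6/0.4, 57/18) = 6.5 servings → $1.30.
avocado + carrots: the both-tight solution has a negative serving — not a feasible corner.
avocado + canned tuna with both tight: 1.037 servings and 2.826 servings → $5.36.
avocado + banana: intersection lies outside the first quadrant.
carrots + canned tuna with both tight: 0.9576 servings and 3.441 servings → $5.76.
carrots + banana: the both-tight solution has a negative serving — not a feasible corner.
canned tuna + banana with both tight: 2.927 servings and 1.378 servings → $4.81.
Cheapest feasible corner: $1.30.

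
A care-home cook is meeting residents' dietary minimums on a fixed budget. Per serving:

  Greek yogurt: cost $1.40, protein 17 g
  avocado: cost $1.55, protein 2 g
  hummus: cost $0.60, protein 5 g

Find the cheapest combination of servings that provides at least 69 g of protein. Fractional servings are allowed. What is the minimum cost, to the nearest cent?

$5.68

Cost per g of protein: Greek yogurt $0.0824, hummus $0.1200, avocado $0.7750.
With no serving limits, use only Greek yogurt: 69 g / 17 g = 4.059 servings × $1.40 = $5.68.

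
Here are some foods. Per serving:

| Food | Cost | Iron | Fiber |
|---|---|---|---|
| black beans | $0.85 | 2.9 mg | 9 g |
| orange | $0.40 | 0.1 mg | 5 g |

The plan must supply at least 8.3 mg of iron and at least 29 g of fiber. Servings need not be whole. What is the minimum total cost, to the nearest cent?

$2.69

Check every corner: each single food scaled to meet both minima, and each pair solved so both constraints bind.
black beans only: max(8.3/2.9, 29/9) = 3.222 servings → $2.74.
orange only: max(8.3/0.1, 29/5) = 83 servings → $33.20.
black beans + orange with both tight: 2.838 servings and 0.6912 servings → $2.69.
Cheapest feasible corner: $2.69.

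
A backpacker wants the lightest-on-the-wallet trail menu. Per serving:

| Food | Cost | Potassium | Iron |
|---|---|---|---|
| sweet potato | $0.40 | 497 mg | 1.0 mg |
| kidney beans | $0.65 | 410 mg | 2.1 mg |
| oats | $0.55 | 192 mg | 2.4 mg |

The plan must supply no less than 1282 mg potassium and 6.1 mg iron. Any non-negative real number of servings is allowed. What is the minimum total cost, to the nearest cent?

This is a tiny linear program; its minimum lies at a vertex of the feasible set. List the vertices and price them.
sweet potato only: max(1282/497, 6.1/1.0) = 6.1 servings → $2.44.
kidney beans only: max(1282/410, 6.1/2.1) = 3.127 servings → $2.03.
oats only: max(1282/192, 6.1/2.4) = 6.677 servings → $3.67.
sweet potato + kidney beans with both tight: 0.3017 servings and 2.761 servings → $1.92.
sweet potato + oats with both tight: 1.904 servings and 1.748 servings → $1.72.
kidney beans + oats with both targets exact would need a negative amount; discard.
So the least-cost plan costs $1.72.

$1.72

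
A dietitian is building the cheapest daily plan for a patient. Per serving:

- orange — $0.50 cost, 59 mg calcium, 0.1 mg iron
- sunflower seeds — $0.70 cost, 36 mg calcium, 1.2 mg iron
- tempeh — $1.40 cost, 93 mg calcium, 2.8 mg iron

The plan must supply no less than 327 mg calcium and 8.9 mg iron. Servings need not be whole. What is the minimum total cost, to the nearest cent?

$4.70

Check every corner: each single food scaled to meet both minima, and each pair solved so both constraints bind.
orange only: max(327/59, 8.9/0.1) = 89 servings → $44.50.
sunflower seeds only: max(327/36, 8.9/1.2) = 9.083 servings → $6.36.
tempeh only: max(327/93, 8.9/2.8) = 3.516 servings → $4.92.
orange + sunflower seeds with both tight: 1.071 servings and 7.327 servings → $5.66.
orange + tempeh with both tight: 0.5638 servings and 3.158 servings → $4.70.
sunflower seeds + tempeh: the both-tight solution has a negative serving — not a feasible corner.
So the least-cost plan costs $4.70.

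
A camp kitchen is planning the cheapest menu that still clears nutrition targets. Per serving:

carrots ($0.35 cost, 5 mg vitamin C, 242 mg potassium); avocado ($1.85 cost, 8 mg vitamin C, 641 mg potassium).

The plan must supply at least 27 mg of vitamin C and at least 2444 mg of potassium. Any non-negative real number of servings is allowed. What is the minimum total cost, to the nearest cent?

The cheapest plan sits at a corner of the feasible region — with two constraints it uses at most two foods.
carrots only: max(27/5, 2444/242) = 10.1 servings → $3.53.
avocado only: max(27/8, 2444/641) = 3.813 servings → $7.05.
carrots + avocado with both targets exact would need a negative amount; discard.
So the least-cost plan costs $3.53.

$3.53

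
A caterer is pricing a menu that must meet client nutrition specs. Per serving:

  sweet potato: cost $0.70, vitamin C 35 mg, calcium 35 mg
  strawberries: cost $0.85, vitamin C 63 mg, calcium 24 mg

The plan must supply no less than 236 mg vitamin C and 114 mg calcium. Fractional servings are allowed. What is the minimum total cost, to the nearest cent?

$3.44

A basic optimal solution has at most two foods positive. Try each food alone and each pair with both targets met exactly.
sweet potato only: max(236/35, 114/35) = 6.743 servings → $4.72.
strawberries only: max(236/63, 114/24) = 4.75 servings → $4.04.
sweet potato + strawberries with both tight: 1.112 servings and 3.128 servings → $3.44.
Cheapest feasible corner: $3.44.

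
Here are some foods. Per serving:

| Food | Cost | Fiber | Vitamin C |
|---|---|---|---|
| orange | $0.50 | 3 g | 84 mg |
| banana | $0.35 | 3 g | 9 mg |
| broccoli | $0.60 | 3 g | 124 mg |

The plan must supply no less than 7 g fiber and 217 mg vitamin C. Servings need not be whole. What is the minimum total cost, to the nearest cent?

$1.22

orange only: max(7/3, 217/84) = 2.583 servings → $1.29.
banana only: max(7/3, 217/9) = 24.11 servings → $8.44.
broccoli only: max(7/3, 217/124) = 2.333 servings → $1.40.
orange + banana: intersection lies outside the first quadrant.
orange + broccoli with both tight: 1.808 servings and 0.525 servings → $1.22.
banana + broccoli with both tight: 0.629 servings and 1.704 servings → $1.24.
Cheapest feasible corner: $1.22.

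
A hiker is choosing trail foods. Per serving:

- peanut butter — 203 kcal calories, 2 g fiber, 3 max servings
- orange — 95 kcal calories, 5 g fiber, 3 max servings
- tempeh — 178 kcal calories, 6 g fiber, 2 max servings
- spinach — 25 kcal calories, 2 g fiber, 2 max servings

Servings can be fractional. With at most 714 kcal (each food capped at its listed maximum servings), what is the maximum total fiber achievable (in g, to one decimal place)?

31.2 g

Fiber per kcal: spinach 0.08, orange 0.05263, tempeh 0.03371, peanut butter 0.009852.
Take 2 servings of spinach: uses 50 kcal, +4.0 g fiber (running total 4.0 g).
Take 3 servings of orange: uses 285 kcal, +15.0 g fiber (running total 19.0 g).
Take 2 servings of tempeh: uses 356 kcal, +12.0 g fiber (running total 31.0 g).
Take 0.1133 servings of peanut butter: uses 23 kcal, +0.2 g fiber (running total 31.2 g).
Filling greedily by fiber-per-kcal is optimal for one linear limit, giving 31.2 g.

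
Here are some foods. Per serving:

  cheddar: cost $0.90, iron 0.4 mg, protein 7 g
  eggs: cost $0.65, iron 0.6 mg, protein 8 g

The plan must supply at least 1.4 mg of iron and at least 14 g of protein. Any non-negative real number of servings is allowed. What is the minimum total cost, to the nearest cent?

$1.52

This is a tiny linear program; its minimum lies at a vertex of the feasible set. List the vertices and price them.
cheddar only: max(1.4/0.4, 14/7) = 3.5 servings → $3.15.
eggs only: max(1.4/0.6, 14/8) = 2.333 servings → $1.52.
cheddar + eggs with both targets exact would need a negative amount; discard.
So the least-cost plan costs $1.52.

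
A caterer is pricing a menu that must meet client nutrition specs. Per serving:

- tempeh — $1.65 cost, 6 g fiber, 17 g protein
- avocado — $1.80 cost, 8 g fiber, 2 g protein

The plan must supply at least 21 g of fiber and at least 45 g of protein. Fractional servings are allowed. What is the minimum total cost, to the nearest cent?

Two binding constraints pin down two serving amounts, so the optimal mix uses at most two foods. The candidates are each food alone (scaled to the tighter of fiber/protein) and each pair with both constraints tight.
tempeh only: max(21/6, 45/17) = 3.5 servings → $5.78.
avocado only: max(21/8, 45/2) = 22.5 servings → $40.50.
tempeh + avocado with both tight: 2.565 servings and 0.7016 servings → $5.49.
The minimum over all feasible corners is $5.49.

$5.49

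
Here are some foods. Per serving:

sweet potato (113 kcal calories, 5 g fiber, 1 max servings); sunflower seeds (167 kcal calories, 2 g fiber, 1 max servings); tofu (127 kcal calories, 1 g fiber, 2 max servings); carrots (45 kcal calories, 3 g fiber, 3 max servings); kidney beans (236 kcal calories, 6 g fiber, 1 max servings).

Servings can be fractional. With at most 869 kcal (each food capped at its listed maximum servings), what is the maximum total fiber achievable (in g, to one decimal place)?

Fiber per kcal: carrots 0.06667, sweet potato 0.04425, kidney beans 0.02542, sunflower seeds 0.01198, tofu 0.007874.
Take 3 servings of carrots: uses 135 kcal, +9.0 g fiber (running total 9.0 g).
Take 1 serving of sweet potato: uses 113 kcal, +5.0 g fiber (running total 14.0 g).
Take 1 serving of kidney beans: uses 236 kcal, +6.0 g fiber (running total 20.0 g).
Take 1 serving of sunflower seeds: uses 167 kcal, +2.0 g fiber (running total 22.0 g).
Take 1.717 servings of tofu: uses 218 kcal, +1.7 g fiber (running total 23.7 g).
Filling greedily by fiber-per-kcal is optimal for one linear limit, giving 23.7 g.

23.7 g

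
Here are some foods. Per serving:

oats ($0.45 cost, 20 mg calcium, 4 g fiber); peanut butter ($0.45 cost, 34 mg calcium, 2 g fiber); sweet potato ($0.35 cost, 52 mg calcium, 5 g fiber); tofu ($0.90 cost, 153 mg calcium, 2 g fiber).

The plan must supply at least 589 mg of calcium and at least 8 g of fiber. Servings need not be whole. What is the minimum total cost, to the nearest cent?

$3.47

Check every corner: each single food scaled to meet both minima, and each pair solved so both constraints bind.
oats only: max(589/20, 8/4) = 29.45 servings → $13.25.
peanut butter only: max(589/34, 8/2) = 17.32 servings → $7.80.
sweet potato only: max(589/52, 8/5) = 11.33 servings → $3.96.
tofu only: max(589/153, 8/2) = 4 servings → $3.60.
oats + peanut butter: the both-tight solution has a negative serving — not a feasible corner.
oats + sweet potato: intersection lies outside the first quadrant.
oats + tofu with both tight: 0.08042 servings and 3.839 servings → $3.49.
peanut butter + sweet potato: intersection lies outside the first quadrant.
peanut butter + tofu with both tight: 0.1933 servings and 3.807 servings → $3.51.
sweet potato + tofu with both tight: 0.06959 servings and 3.826 servings → $3.47.
The minimum over all feasible corners is $3.47.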